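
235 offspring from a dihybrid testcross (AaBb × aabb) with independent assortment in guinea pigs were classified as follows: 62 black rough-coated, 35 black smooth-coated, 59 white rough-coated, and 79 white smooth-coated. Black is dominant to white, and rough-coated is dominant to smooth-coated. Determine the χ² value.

16.762

A dihybrid testcross with independent assortment gives a 1:1:1:1 ratio.
Total ratio parts = 4. Expected numbers out of 235:
  black rough-coated: 235 × 1/4 = 58.75
  black smooth-coated: 235 × 1/4 = 58.75
  white rough-coated: 235 × 1/4 = 58.75
  white smooth-coated: 235 × 1/4 = 58.75
χ² = Σ (O − E)² / E
  black rough-coated: (62 − 58.75)² / 58.75 = 0.1798
  black smooth-coated: (35 − 58.75)² / 58.75 = 9.6011
  white rough-coated: (59 − 58.75)² / 58.75 = 0.0011
  white smooth-coated: (79 − 58.75)² / 58.75 = 6.9798
χ² = 0.1798 + 9.6011 + 0.0011 + 6.9798 = 16.7618 ≈ 16.762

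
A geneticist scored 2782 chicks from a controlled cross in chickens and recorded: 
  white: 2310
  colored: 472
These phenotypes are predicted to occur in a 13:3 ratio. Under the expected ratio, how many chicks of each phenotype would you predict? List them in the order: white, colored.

2260.375, 521.625

The 13:3 ratio has 16 parts, so with N = 2782 the expected counts are:
  white: 2782 × 13/16 = 2260.375
  colored: 2782 × 3/16 = 521.625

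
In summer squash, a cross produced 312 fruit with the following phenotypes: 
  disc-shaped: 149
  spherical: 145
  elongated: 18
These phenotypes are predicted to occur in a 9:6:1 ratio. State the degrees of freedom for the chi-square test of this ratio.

A goodness-of-fit test with 3 phenotype classes has df = 3 − 1 = 2.

2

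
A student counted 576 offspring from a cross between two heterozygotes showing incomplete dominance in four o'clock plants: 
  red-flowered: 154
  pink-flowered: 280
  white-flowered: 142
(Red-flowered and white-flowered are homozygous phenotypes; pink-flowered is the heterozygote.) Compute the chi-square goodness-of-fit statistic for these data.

With incomplete dominance, a heterozygote × heterozygote cross gives a 1:2:1 phenotypic ratio.
Total ratio parts = 4. Expected numbers out of 576:
  red-flowered: 576 × 1/4 = 144
  pink-flowered: 576 × 2/4 = 288
  white-flowered: 576 × 1/4 = 144
χ² = Σ (O − E)² / E
  red-flowered: (154 − 144)² / 144 = 0.6944
  pink-flowered: (280 − 288)² / 288 = 0.2222
  white-flowered: (142 − 144)² / 144 = 0.0278
χ² = 0.6944 + 0.2222 + 0.0278 = 0.9444 ≈ 0.944

0.944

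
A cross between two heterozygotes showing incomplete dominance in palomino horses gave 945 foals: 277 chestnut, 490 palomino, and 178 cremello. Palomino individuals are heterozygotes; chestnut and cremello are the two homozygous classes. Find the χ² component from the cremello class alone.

14.362

With incomplete dominance, a heterozygote × heterozygote cross gives a 1:2:1 phenotypic ratio.
Expected counts for N = 945 under a 1:2:1 ratio (total parts = 4):
  chestnut: 945 × 1/4 = 236.25
  palomino: 945 × 2/4 = 472.5
  cremello: 945 × 1/4 = 236.25
Contribution of cremello: (178 − 236.25)² / 236.25 = 14.3622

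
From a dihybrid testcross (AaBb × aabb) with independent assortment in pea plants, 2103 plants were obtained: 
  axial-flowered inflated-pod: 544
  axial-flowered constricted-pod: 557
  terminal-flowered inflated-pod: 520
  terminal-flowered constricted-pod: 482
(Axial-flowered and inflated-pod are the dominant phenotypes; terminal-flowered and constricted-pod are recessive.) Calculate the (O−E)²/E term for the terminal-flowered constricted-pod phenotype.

3.641

A dihybrid testcross with independent assortment gives a 1:1:1:1 ratio.
Total ratio parts = 4. Expected numbers out of 2103:
  axial-flowered inflated-pod: 2103 × 1/4 = 525.75
  axial-flowered constricted-pod: 2103 × 1/4 = 525.75
  terminal-flowered inflated-pod: 2103 × 1/4 = 525.75
  terminal-flowered constricted-pod: 2103 × 1/4 = 525.75
Contribution of terminal-flowered constricted-pod: (482 − 525.75)² / 525.75 = 3.6406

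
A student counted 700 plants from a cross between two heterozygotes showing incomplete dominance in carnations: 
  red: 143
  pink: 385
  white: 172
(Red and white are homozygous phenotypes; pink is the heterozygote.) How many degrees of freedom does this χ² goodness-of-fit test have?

With incomplete dominance, a heterozygote × heterozygote cross gives a 1:2:1 phenotypic ratio.
A goodness-of-fit test with 3 phenotype classes has df = 3 − 1 = 2.

2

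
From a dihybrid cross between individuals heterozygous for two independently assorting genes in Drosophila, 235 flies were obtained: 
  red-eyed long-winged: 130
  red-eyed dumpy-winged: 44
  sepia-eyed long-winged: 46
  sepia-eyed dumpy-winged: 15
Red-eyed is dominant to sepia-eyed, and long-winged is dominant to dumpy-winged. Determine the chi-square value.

0.128

A dihybrid F₂ with independent assortment and complete dominance at both loci gives a 9:3:3:1 phenotypic ratio.
Expected counts for N = 235 under a 9:3:3:1 ratio (total parts = 16):
  red-eyed long-winged: 235 × 9/16 = 132.1875
  red-eyed dumpy-winged: 235 × 3/16 = 44.0625
  sepia-eyed long-winged: 235 × 3/16 = 44.0625
  sepia-eyed dumpy-winged: 235 × 1/16 = 14.6875
χ² = Σ (O − E)² / E
  red-eyed long-winged: (130 − 132.1875)² / 132.1875 = 0.0362
  red-eyed dumpy-winged: (44 − 44.0625)² / 44.0625 = 0.0001
  sepia-eyed long-winged: (46 − 44.0625)² / 44.0625 = 0.0852
  sepia-eyed dumpy-winged: (15 − 14.6875)² / 14.6875 = 0.0066
χ² = 0.0362 + 0.0001 + 0.0852 + 0.0066 = 0.1281 ≈ 0.128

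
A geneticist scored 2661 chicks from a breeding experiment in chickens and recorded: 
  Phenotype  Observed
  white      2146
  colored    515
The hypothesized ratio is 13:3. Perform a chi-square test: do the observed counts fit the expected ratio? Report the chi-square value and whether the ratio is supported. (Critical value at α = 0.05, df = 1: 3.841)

The 13:3 ratio has 16 parts, so with N = 2661 the expected counts are:
  white: 2661 × 13/16 = 2162.0625
  colored: 2661 × 3/16 = 498.9375
χ² = Σ (O − E)² / E
  white: (2146 − 2162.0625)² / 2162.0625 = 0.1193
  colored: (515 − 498.9375)² / 498.9375 = 0.5171
χ² = 0.1193 + 0.5171 = 0.6364 ≈ 0.636
Degrees of freedom = 2 − 1 = 1; critical value at α = 0.05 is 3.841.
Since 0.636 < 3.841, we fail to reject the null hypothesis — the data are consistent with the 13:3 ratio.

0.636; consistent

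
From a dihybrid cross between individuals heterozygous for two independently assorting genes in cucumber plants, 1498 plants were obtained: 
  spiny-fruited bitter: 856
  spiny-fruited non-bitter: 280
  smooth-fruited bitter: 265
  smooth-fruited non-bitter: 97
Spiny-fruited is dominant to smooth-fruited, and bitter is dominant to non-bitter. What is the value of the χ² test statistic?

A dihybrid F₂ with independent assortment and complete dominance at both loci gives a 9:3:3:1 phenotypic ratio.
The 9:3:3:1 ratio has 16 parts, so with N = 1498 the expected counts are:
  spiny-fruited bitter: 1498 × 9/16 = 842.625
  spiny-fruited non-bitter: 1498 × 3/16 = 280.875
  smooth-fruited bitter: 1498 × 3/16 = 280.875
  smooth-fruited non-bitter: 1498 × 1/16 = 93.625
χ² = Σ (O − E)² / E
  spiny-fruited bitter: (856 − 842.625)² / 842.625 = 0.2123
  spiny-fruited non-bitter: (280 − 280.875)² / 280.875 = 0.0027
  smooth-fruited bitter: (265 − 280.875)² / 280.875 = 0.8973
  smooth-fruited non-bitter: (97 − 93.625)² / 93.625 = 0.1217
χ² = 0.2123 + 0.0027 + 0.8973 + 0.1217 = 1.234

1.234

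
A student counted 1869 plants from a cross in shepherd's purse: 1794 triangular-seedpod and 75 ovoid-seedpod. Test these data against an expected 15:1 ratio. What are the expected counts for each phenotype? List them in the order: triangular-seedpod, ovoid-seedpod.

1752.1875, 116.8125

Total ratio parts = 16. Expected numbers out of 1869:
  triangular-seedpod: 1869 × 15/16 = 1752.1875
  ovoid-seedpod: 1869 × 1/16 = 116.8125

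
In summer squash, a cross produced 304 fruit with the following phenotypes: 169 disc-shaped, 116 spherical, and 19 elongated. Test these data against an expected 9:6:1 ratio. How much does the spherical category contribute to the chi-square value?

Total ratio parts = 16. Expected numbers out of 304:
  disc-shaped: 304 × 9/16 = 171
  spherical: 304 × 6/16 = 114
  elongated: 304 × 1/16 = 19
Contribution of spherical: (116 − 114)² / 114 = 0.0351

0.035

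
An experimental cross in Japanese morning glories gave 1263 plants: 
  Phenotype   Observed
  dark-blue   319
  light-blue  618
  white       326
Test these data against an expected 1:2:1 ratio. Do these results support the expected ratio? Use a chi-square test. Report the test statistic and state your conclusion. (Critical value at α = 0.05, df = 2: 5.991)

0.655; consistent

Total ratio parts = 4. Expected numbers out of 1263:
  dark-blue: 1263 × 1/4 = 315.75
  light-blue: 1263 × 2/4 = 631.5
  white: 1263 × 1/4 = 315.75
χ² = Σ (O − E)² / E
  dark-blue: (319 − 315.75)² / 315.75 = 0.0335
  light-blue: (618 − 631.5)² / 631.5 = 0.2886
  white: (326 − 315.75)² / 315.75 = 0.3327
χ² = 0.0335 + 0.2886 + 0.3327 = 0.6548 ≈ 0.655
Degrees of freedom = 3 − 1 = 2; critical value at α = 0.05 is 5.991.
Since 0.655 < 5.991, we fail to reject the null hypothesis — the data are consistent with the 1:2:1 ratio.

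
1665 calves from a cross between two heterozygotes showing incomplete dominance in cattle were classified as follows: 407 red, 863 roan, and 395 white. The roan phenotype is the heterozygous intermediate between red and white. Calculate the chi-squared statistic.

With incomplete dominance, a heterozygote × heterozygote cross gives a 1:2:1 phenotypic ratio.
Expected counts for N = 1665 under a 1:2:1 ratio (total parts = 4):
  red: 1665 × 1/4 = 416.25
  roan: 1665 × 2/4 = 832.5
  white: 1665 × 1/4 = 416.25
χ² = Σ (O − E)² / E
  red: (407 − 416.25)² / 416.25 = 0.2056
  roan: (863 − 832.5)² / 832.5 = 1.1174
  white: (395 − 416.25)² / 416.25 = 1.0848
χ² = 0.2056 + 1.1174 + 1.0848 = 2.4078 ≈ 2.408

2.408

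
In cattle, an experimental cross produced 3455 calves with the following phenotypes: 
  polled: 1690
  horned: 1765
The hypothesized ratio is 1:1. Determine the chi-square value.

The 1:1 ratio has 2 parts, so with N = 3455 the expected counts are:
  polled: 3455 × 1/2 = 1727.5
  horned: 3455 × 1/2 = 1727.5
χ² = Σ (O − E)² / E
  polled: (1690 − 1727.5)² / 1727.5 = 0.8140
  horned: (1765 − 1727.5)² / 1727.5 = 0.8140
χ² = 0.8140 + 0.8140 = 1.628

1.628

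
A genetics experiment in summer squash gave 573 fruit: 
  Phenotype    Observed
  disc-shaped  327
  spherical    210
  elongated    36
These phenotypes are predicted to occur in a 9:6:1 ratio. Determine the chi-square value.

The 9:6:1 ratio has 16 parts, so with N = 573 the expected counts are:
  disc-shaped: 573 × 9/16 = 322.3125
  spherical: 573 × 6/16 = 214.875
  elongated: 573 × 1/16 = 35.8125
χ² = Σ (O − E)² / E
  disc-shaped: (327 − 322.3125)² / 322.3125 = 0.0682
  spherical: (210 − 214.875)² / 214.875 = 0.1106
  elongated: (36 − 35.8125)² / 35.8125 = 0.0010
χ² = 0.0682 + 0.1106 + 0.0010 = 0.1798 ≈ 0.180

0.180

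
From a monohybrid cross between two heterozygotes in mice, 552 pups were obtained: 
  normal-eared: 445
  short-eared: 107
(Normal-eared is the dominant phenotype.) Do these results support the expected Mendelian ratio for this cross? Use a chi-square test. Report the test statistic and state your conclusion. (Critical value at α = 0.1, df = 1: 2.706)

For a monohybrid cross between heterozygotes with complete dominance, the expected phenotypic ratio is 3:1.
Expected counts for N = 552 under a 3:1 ratio (total parts = 4):
  normal-eared: 552 × 3/4 = 414
  short-eared: 552 × 1/4 = 138
χ² = Σ (O − E)² / E
  normal-eared: (445 − 414)² / 414 = 2.3213
  short-eared: (107 − 138)² / 138 = 6.9638
χ² = 2.3213 + 6.9638 = 9.2851 ≈ 9.285
Degrees of freedom = 2 − 1 = 1; critical value at α = 0.1 is 2.706.
Since 9.285 > 2.706, we reject the null hypothesis — the data do not fit the 3:1 ratio.

9.285; not consistent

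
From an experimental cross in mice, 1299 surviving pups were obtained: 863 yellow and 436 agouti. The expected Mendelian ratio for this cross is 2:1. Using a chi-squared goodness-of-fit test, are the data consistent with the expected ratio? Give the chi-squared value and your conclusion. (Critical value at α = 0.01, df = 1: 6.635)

Expected counts for N = 1299 under a 2:1 ratio (total parts = 3):
  yellow: 1299 × 2/3 = 866
  agouti: 1299 × 1/3 = 433
χ² = Σ (O − E)² / E
  yellow: (863 − 866)² / 866 = 0.0104
  agouti: (436 − 433)² / 433 = 0.0208
χ² = 0.0104 + 0.0208 = 0.0312 ≈ 0.031
Degrees of freedom = 2 − 1 = 1; critical value at α = 0.01 is 6.635.
Since 0.031 < 6.635, we fail to reject the null hypothesis — the data are consistent with the 2:1 ratio.

0.031; consistent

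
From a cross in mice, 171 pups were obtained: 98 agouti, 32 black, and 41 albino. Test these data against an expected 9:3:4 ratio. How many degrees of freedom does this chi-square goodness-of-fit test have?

2

A goodness-of-fit test with 3 phenotype classes has df = 3 − 1 = 2.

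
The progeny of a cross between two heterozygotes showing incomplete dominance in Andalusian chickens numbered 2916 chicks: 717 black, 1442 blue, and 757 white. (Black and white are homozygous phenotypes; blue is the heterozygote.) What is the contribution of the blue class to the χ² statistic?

With incomplete dominance, a heterozygote × heterozygote cross gives a 1:2:1 phenotypic ratio.
Under the 1:2:1 hypothesis (Σ ratio = 4, N = 2916):
  black: 2916 × 1/4 = 729
  blue: 2916 × 2/4 = 1458
  white: 2916 × 1/4 = 729
Contribution of blue: (1442 − 1458)² / 1458 = 0.1756

0.176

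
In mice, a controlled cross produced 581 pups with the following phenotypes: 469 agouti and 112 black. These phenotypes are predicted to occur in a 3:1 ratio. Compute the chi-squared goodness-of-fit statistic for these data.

10.149

Expected counts for N = 581 under a 3:1 ratio (total parts = 4):
  agouti: 581 × 3/4 = 435.75
  black: 581 × 1/4 = 145.25
χ² = Σ (O − E)² / E
  agouti: (469 − 435.75)² / 435.75 = 2.5371
  black: (112 − 145.25)² / 145.25 = 7.6114
χ² = 2.5371 + 7.6114 = 10.1485 ≈ 10.149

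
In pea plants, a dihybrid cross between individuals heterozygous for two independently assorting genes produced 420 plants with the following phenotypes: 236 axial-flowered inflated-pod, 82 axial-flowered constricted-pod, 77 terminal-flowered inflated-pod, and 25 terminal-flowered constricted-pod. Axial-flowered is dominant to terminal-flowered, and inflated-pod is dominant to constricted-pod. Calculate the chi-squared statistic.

0.233

A dihybrid F₂ with independent assortment and complete dominance at both loci gives a 9:3:3:1 phenotypic ratio.
The 9:3:3:1 ratio has 16 parts, so with N = 420 the expected counts are:
  axial-flowered inflated-pod: 420 × 9/16 = 236.25
  axial-flowered constricted-pod: 420 × 3/16 = 78.75
  terminal-flowered inflated-pod: 420 × 3/16 = 78.75
  terminal-flowered constricted-pod: 420 × 1/16 = 26.25
χ² = Σ (O − E)² / E
  axial-flowered inflated-pod: (236 − 236.25)² / 236.25 = 0.0003
  axial-flowered constricted-pod: (82 − 78.75)² / 78.75 = 0.1341
  terminal-flowered inflated-pod: (77 − 78.75)² / 78.75 = 0.0389
  terminal-flowered constricted-pod: (25 − 26.25)² / 26.25 = 0.0595
χ² = 0.0003 + 0.1341 + 0.0389 + 0.0595 = 0.2328 ≈ 0.233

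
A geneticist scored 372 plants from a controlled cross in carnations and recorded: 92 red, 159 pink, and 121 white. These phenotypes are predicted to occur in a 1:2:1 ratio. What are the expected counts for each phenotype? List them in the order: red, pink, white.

Expected counts for N = 372 under a 1:2:1 ratio (total parts = 4):
  red: 372 × 1/4 = 93
  pink: 372 × 2/4 = 186
  white: 372 × 1/4 = 93

93, 186, 93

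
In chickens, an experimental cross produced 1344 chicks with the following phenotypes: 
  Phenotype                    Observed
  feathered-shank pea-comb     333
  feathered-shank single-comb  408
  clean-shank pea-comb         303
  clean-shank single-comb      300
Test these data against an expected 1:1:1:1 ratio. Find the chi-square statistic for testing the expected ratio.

Under the 1:1:1:1 hypothesis (Σ ratio = 4, N = 1344):
  feathered-shank pea-comb: 1344 × 1/4 = 336
  feathered-shank single-comb: 1344 × 1/4 = 336
  clean-shank pea-comb: 1344 × 1/4 = 336
  clean-shank single-comb: 1344 × 1/4 = 336
χ² = Σ (O − E)² / E
  feathered-shank pea-comb: (333 − 336)² / 336 = 0.0268
  feathered-shank single-comb: (408 − 336)² / 336 = 15.4286
  clean-shank pea-comb: (303 − 336)² / 336 = 3.2411
  clean-shank single-comb: (300 − 336)² / 336 = 3.8571
χ² = 0.0268 + 15.4286 + 3.2411 + 3.8571 = 22.5536 ≈ 22.554

22.554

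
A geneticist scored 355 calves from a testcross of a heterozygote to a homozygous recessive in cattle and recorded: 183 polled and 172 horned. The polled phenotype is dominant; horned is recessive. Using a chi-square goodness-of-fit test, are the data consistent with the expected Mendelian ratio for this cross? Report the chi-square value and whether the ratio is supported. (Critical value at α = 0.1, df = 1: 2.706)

A testcross of a heterozygote (Aa × aa) gives a 1:1 phenotypic ratio.
Total ratio parts = 2. Expected numbers out of 355:
  polled: 355 × 1/2 = 177.5
  horned: 355 × 1/2 = 177.5
χ² = Σ (O − E)² / E
  polled: (183 − 177.5)² / 177.5 = 0.1704
  horned: (172 − 177.5)² / 177.5 = 0.1704
χ² = 0.1704 + 0.1704 = 0.3408 ≈ 0.341
Degrees of freedom = 2 − 1 = 1; critical value at α = 0.1 is 2.706.
Since 0.341 < 2.706, we fail to reject the null hypothesis — the data are consistent with the 1:1 ratio.

0.341; consistent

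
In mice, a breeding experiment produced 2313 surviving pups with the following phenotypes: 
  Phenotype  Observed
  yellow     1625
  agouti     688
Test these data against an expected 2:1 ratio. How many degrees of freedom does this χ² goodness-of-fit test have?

1

A goodness-of-fit test with 2 phenotype classes has df = 2 − 1 = 1.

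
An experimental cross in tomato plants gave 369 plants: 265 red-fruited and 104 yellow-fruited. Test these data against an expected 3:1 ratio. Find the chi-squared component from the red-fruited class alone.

Under the 3:1 hypothesis (Σ ratio = 4, N = 369):
  red-fruited: 369 × 3/4 = 276.75
  yellow-fruited: 369 × 1/4 = 92.25
Contribution of red-fruited: (265 − 276.75)² / 276.75 = 0.4989

0.499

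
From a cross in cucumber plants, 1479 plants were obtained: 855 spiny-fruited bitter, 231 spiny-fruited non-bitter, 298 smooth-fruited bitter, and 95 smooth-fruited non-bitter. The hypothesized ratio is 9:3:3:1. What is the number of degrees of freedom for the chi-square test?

3

A goodness-of-fit test with 4 phenotype classes has df = 4 − 1 = 3.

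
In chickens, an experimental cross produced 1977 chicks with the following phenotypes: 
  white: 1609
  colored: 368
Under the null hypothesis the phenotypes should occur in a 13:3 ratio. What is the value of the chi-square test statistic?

The 13:3 ratio has 16 parts, so with N = 1977 the expected counts are:
  white: 1977 × 13/16 = 1606.3125
  colored: 1977 × 3/16 = 370.6875
χ² = Σ (O − E)² / E
  white: (1609 − 1606.3125)² / 1606.3125 = 0.0045
  colored: (368 − 370.6875)² / 370.6875 = 0.0195
χ² = 0.0045 + 0.0195 = 0.024

0.024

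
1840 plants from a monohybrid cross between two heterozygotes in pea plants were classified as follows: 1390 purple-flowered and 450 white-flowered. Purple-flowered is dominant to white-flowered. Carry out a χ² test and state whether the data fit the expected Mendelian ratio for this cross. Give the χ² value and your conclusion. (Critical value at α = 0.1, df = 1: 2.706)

0.290; consistent

For a monohybrid cross between heterozygotes with complete dominance, the expected phenotypic ratio is 3:1.
Expected counts for N = 1840 under a 3:1 ratio (total parts = 4):
  purple-flowered: 1840 × 3/4 = 1380
  white-flowered: 1840 × 1/4 = 460
χ² = Σ (O − E)² / E
  purple-flowered: (1390 − 1380)² / 1380 = 0.0725
  white-flowered: (450 − 460)² / 460 = 0.2174
χ² = 0.0725 + 0.2174 = 0.2899 ≈ 0.290
Degrees of freedom = 2 − 1 = 1; critical value at α = 0.1 is 2.706.
Since 0.290 < 2.706, we fail to reject the null hypothesis — the data are consistent with the 3:1 ratio.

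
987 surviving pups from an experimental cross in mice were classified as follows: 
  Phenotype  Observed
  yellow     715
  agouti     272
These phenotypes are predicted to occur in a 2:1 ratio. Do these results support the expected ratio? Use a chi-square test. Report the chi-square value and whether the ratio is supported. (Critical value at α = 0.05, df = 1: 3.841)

Under the 2:1 hypothesis (Σ ratio = 3, N = 987):
  yellow: 987 × 2/3 = 658
  agouti: 987 × 1/3 = 329
χ² = Σ (O − E)² / E
  yellow: (715 − 658)² / 658 = 4.9377
  agouti: (272 − 329)² / 329 = 9.8754
χ² = 4.9377 + 9.8754 = 14.8131 ≈ 14.813
Degrees of freedom = 2 − 1 = 1; critical value at α = 0.05 is 3.841.
Since 14.813 > 3.841, we reject the null hypothesis — the data do not fit the 2:1 ratio.

14.813; not consistent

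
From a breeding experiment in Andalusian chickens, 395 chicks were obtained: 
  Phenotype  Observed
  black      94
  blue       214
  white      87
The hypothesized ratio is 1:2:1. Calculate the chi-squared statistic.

3.005

Expected counts for N = 395 under a 1:2:1 ratio (total parts = 4):
  black: 395 × 1/4 = 98.75
  blue: 395 × 2/4 = 197.5
  white: 395 × 1/4 = 98.75
χ² = Σ (O − E)² / E
  black: (94 − 98.75)² / 98.75 = 0.2285
  blue: (214 − 197.5)² / 197.5 = 1.3785
  white: (87 − 98.75)² / 98.75 = 1.3981
χ² = 0.2285 + 1.3785 + 1.3981 = 3.0051 ≈ 3.005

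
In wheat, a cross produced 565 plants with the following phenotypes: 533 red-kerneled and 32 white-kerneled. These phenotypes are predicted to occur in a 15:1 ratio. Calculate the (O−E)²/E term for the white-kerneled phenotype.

Under the 15:1 hypothesis (Σ ratio = 16, N = 565):
  red-kerneled: 565 × 15/16 = 529.6875
  white-kerneled: 565 × 1/16 = 35.3125
Contribution of white-kerneled: (32 − 35.3125)² / 35.3125 = 0.3107

0.311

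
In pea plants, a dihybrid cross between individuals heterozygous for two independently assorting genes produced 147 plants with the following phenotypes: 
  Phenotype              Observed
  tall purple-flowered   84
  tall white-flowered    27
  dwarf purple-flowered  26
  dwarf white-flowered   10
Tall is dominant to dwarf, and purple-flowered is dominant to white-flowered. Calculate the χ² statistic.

0.193

A dihybrid F₂ with independent assortment and complete dominance at both loci gives a 9:3:3:1 phenotypic ratio.
Under the 9:3:3:1 hypothesis (Σ ratio = 16, N = 147):
  tall purple-flowered: 147 × 9/16 = 82.6875
  tall white-flowered: 147 × 3/16 = 27.5625
  dwarf purple-flowered: 147 × 3/16 = 27.5625
  dwarf white-flowered: 147 × 1/16 = 9.1875
χ² = Σ (O − E)² / E
  tall purple-flowered: (84 − 82.6875)² / 82.6875 = 0.0208
  tall white-flowered: (27 − 27.5625)² / 27.5625 = 0.0115
  dwarf purple-flowered: (26 − 27.5625)² / 27.5625 = 0.0886
  dwarf white-flowered: (10 − 9.1875)² / 9.1875 = 0.0719
χ² = 0.0208 + 0.0115 + 0.0886 + 0.0719 = 0.1928 ≈ 0.193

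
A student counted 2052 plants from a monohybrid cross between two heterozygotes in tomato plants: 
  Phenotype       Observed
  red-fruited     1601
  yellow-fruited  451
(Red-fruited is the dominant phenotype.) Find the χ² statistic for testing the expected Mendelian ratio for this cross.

9.991

For a monohybrid cross between heterozygotes with complete dominance, the expected phenotypic ratio is 3:1.
Expected counts for N = 2052 under a 3:1 ratio (total parts = 4):
  red-fruited: 2052 × 3/4 = 1539
  yellow-fruited: 2052 × 1/4 = 513
χ² = Σ (O − E)² / E
  red-fruited: (1601 − 1539)² / 1539 = 2.4977
  yellow-fruited: (451 − 513)² / 513 = 7.4932
χ² = 2.4977 + 7.4932 = 9.9909 ≈ 9.991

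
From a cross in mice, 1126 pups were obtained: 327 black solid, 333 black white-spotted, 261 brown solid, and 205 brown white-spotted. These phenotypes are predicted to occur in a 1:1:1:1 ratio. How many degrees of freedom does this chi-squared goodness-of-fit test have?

A goodness-of-fit test with 4 phenotype classes has df = 4 − 1 = 3.

3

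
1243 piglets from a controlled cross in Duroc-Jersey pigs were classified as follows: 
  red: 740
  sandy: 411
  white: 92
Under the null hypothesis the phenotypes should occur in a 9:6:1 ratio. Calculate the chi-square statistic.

Under the 9:6:1 hypothesis (Σ ratio = 16, N = 1243):
  red: 1243 × 9/16 = 699.1875
  sandy: 1243 × 6/16 = 466.125
  white: 1243 × 1/16 = 77.6875
χ² = Σ (O − E)² / E
  red: (740 − 699.1875)² / 699.1875 = 2.3823
  sandy: (411 − 466.125)² / 466.125 = 6.5192
  white: (92 − 77.6875)² / 77.6875 = 2.6368
χ² = 2.3823 + 6.5192 + 2.6368 = 11.5383 ≈ 11.538

11.538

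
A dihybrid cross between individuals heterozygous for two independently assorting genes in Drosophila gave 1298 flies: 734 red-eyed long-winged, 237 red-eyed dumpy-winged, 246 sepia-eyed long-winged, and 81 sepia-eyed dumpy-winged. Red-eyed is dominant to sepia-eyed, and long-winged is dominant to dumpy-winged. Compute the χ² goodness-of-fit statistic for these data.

0.216

A dihybrid F₂ with independent assortment and complete dominance at both loci gives a 9:3:3:1 phenotypic ratio.
The 9:3:3:1 ratio has 16 parts, so with N = 1298 the expected counts are:
  red-eyed long-winged: 1298 × 9/16 = 730.125
  red-eyed dumpy-winged: 1298 × 3/16 = 243.375
  sepia-eyed long-winged: 1298 × 3/16 = 243.375
  sepia-eyed dumpy-winged: 1298 × 1/16 = 81.125
χ² = Σ (O − E)² / E
  red-eyed long-winged: (734 − 730.125)² / 730.125 = 0.0206
  red-eyed dumpy-winged: (237 − 243.375)² / 243.375 = 0.1670
  sepia-eyed long-winged: (246 − 243.375)² / 243.375 = 0.0283
  sepia-eyed dumpy-winged: (81 − 81.125)² / 81.125 = 0.0002
χ² = 0.0206 + 0.1670 + 0.0283 + 0.0002 = 0.2161 ≈ 0.216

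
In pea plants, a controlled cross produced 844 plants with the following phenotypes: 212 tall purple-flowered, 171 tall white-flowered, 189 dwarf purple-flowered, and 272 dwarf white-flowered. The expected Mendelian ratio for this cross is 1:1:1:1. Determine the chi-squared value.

27.517

Total ratio parts = 4. Expected numbers out of 844:
  tall purple-flowered: 844 × 1/4 = 211
  tall white-flowered: 844 × 1/4 = 211
  dwarf purple-flowered: 844 × 1/4 = 211
  dwarf white-flowered: 844 × 1/4 = 211
χ² = Σ (O − E)² / E
  tall purple-flowered: (212 − 211)² / 211 = 0.0047
  tall white-flowered: (171 − 211)² / 211 = 7.5829
  dwarf purple-flowered: (189 − 211)² / 211 = 2.2938
  dwarf white-flowered: (272 − 211)² / 211 = 17.6351
χ² = 0.0047 + 7.5829 + 2.2938 + 17.6351 = 27.5165 ≈ 27.517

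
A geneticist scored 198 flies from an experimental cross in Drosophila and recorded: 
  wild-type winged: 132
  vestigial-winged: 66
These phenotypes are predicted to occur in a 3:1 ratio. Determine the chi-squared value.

Under the 3:1 hypothesis (Σ ratio = 4, N = 198):
  wild-type winged: 198 × 3/4 = 148.5
  vestigial-winged: 198 × 1/4 = 49.5
χ² = Σ (O − E)² / E
  wild-type winged: (132 − 148.5)² / 148.5 = 1.8333
  vestigial-winged: (66 − 49.5)² / 49.5 = 5.5000
χ² = 1.8333 + 5.5000 = 7.3333 ≈ 7.333

7.333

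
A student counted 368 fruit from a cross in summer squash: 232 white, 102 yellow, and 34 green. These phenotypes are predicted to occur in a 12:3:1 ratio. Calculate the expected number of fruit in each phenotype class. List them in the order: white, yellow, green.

The 12:3:1 ratio has 16 parts, so with N = 368 the expected counts are:
  white: 368 × 12/16 = 276
  yellow: 368 × 3/16 = 69
  green: 368 × 1/16 = 23

276, 69, 23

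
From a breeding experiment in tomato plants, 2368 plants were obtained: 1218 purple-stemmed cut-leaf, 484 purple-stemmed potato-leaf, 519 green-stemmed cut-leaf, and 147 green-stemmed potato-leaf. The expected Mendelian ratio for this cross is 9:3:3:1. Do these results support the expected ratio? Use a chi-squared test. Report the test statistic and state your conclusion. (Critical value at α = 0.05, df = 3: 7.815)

26.036; not consistent

Under the 9:3:3:1 hypothesis (Σ ratio = 16, N = 2368):
  purple-stemmed cut-leaf: 2368 × 9/16 = 1332
  purple-stemmed potato-leaf: 2368 × 3/16 = 444
  green-stemmed cut-leaf: 2368 × 3/16 = 444
  green-stemmed potato-leaf: 2368 × 1/16 = 148
χ² = Σ (O − E)² / E
  purple-stemmed cut-leaf: (1218 − 1332)² / 1332 = 9.7568
  purple-stemmed potato-leaf: (484 − 444)² / 444 = 3.6036
  green-stemmed cut-leaf: (519 − 444)² / 444 = 12.6689
  green-stemmed potato-leaf: (147 − 148)² / 148 = 0.0068
χ² = 9.7568 + 3.6036 + 12.6689 + 0.0068 = 26.0361 ≈ 26.036
Degrees of freedom = 4 − 1 = 3; critical value at α = 0.05 is 7.815.
Since 26.036 > 7.815, we reject the null hypothesis — the data do not fit the 9:3:3:1 ratio.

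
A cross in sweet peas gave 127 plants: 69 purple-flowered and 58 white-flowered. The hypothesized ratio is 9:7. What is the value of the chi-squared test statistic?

Expected counts for N = 127 under a 9:7 ratio (total parts = 16):
  purple-flowered: 127 × 9/16 = 71.4375
  white-flowered: 127 × 7/16 = 55.5625
χ² = Σ (O − E)² / E
  purple-flowered: (69 − 71.4375)² / 71.4375 = 0.0832
  white-flowered: (58 − 55.5625)² / 55.5625 = 0.1069
χ² = 0.0832 + 0.1069 = 0.1901 ≈ 0.190

0.190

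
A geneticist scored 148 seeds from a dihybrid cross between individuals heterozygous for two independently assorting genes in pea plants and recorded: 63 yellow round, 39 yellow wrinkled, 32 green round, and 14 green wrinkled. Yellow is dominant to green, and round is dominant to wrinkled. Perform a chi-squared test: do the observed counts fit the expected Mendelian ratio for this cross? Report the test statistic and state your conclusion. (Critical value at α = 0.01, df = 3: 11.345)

12.577; not consistent

A dihybrid F₂ with independent assortment and complete dominance at both loci gives a 9:3:3:1 phenotypic ratio.
The 9:3:3:1 ratio has 16 parts, so with N = 148 the expected counts are:
  yellow round: 148 × 9/16 = 83.25
  yellow wrinkled: 148 × 3/16 = 27.75
  green round: 148 × 3/16 = 27.75
  green wrinkled: 148 × 1/16 = 9.25
χ² = Σ (O − E)² / E
  yellow round: (63 − 83.25)² / 83.25 = 4.9257
  yellow wrinkled: (39 − 27.75)² / 27.75 = 4.5608
  green round: (32 − 27.75)² / 27.75 = 0.6509
  green wrinkled: (14 − 9.25)² / 9.25 = 2.4392
χ² = 4.9257 + 4.5608 + 0.6509 + 2.4392 = 12.5766 ≈ 12.577
Degrees of freedom = 4 − 1 = 3; critical value at α = 0.01 is 11.345.
Since 12.577 > 11.345, we reject the null hypothesis — the data do not fit the 9:3:3:1 ratio.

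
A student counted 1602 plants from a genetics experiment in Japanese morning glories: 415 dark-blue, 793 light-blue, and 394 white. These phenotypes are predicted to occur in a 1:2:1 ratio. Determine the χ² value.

The 1:2:1 ratio has 4 parts, so with N = 1602 the expected counts are:
  dark-blue: 1602 × 1/4 = 400.5
  light-blue: 1602 × 2/4 = 801
  white: 1602 × 1/4 = 400.5
χ² = Σ (O − E)² / E
  dark-blue: (415 − 400.5)² / 400.5 = 0.5250
  light-blue: (793 − 801)² / 801 = 0.0799
  white: (394 − 400.5)² / 400.5 = 0.1055
χ² = 0.5250 + 0.0799 + 0.1055 = 0.7104 ≈ 0.710

0.710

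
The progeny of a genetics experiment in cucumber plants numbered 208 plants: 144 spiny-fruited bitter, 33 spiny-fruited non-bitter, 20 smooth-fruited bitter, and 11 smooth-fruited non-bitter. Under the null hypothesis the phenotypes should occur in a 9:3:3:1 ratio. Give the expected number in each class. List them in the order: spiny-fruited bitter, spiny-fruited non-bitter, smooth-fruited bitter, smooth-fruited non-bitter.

117, 39, 39, 13

Expected counts for N = 208 under a 9:3:3:1 ratio (total parts = 16):
  spiny-fruited bitter: 208 × 9/16 = 117
  spiny-fruited non-bitter: 208 × 3/16 = 39
  smooth-fruited bitter: 208 × 3/16 = 39
  smooth-fruited non-bitter: 208 × 1/16 = 13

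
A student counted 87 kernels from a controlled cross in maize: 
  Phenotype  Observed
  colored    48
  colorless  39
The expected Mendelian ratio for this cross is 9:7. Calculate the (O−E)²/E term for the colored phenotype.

0.018

Expected counts for N = 87 under a 9:7 ratio (total parts = 16):
  colored: 87 × 9/16 = 48.9375
  colorless: 87 × 7/16 = 38.0625
Contribution of colored: (48 − 48.9375)² / 48.9375 = 0.0180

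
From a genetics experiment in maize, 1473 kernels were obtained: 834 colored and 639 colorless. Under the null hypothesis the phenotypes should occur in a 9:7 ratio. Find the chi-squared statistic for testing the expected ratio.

Expected counts for N = 1473 under a 9:7 ratio (total parts = 16):
  colored: 1473 × 9/16 = 828.5625
  colorless: 1473 × 7/16 = 644.4375
χ² = Σ (O − E)² / E
  colored: (834 − 828.5625)² / 828.5625 = 0.0357
  colorless: (639 − 644.4375)² / 644.4375 = 0.0459
χ² = 0.0357 + 0.0459 = 0.0816 ≈ 0.082

0.082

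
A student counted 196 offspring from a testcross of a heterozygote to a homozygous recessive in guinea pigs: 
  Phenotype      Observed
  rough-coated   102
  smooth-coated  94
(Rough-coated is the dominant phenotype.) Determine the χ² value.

0.327

A testcross of a heterozygote (Aa × aa) gives a 1:1 phenotypic ratio.
Under the 1:1 hypothesis (Σ ratio = 2, N = 196):
  rough-coated: 196 × 1/2 = 98
  smooth-coated: 196 × 1/2 = 98
χ² = Σ (O − E)² / E
  rough-coated: (102 − 98)² / 98 = 0.1633
  smooth-coated: (94 − 98)² / 98 = 0.1633
χ² = 0.1633 + 0.1633 = 0.3266 ≈ 0.327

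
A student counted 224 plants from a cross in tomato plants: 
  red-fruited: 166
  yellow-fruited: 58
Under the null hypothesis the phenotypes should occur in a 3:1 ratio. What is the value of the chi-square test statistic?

Total ratio parts = 4. Expected numbers out of 224:
  red-fruited: 224 × 3/4 = 168
  yellow-fruited: 224 × 1/4 = 56
χ² = Σ (O − E)² / E
  red-fruited: (166 − 168)² / 168 = 0.0238
  yellow-fruited: (58 − 56)² / 56 = 0.0714
χ² = 0.0238 + 0.0714 = 0.0952 ≈ 0.095

0.095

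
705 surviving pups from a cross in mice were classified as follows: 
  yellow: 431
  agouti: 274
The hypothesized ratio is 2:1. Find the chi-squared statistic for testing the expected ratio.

9.709

Total ratio parts = 3. Expected numbers out of 705:
  yellow: 705 × 2/3 = 470
  agouti: 705 × 1/3 = 235
χ² = Σ (O − E)² / E
  yellow: (431 − 470)² / 470 = 3.2362
  agouti: (274 − 235)² / 235 = 6.4723
χ² = 3.2362 + 6.4723 = 9.7085 ≈ 9.709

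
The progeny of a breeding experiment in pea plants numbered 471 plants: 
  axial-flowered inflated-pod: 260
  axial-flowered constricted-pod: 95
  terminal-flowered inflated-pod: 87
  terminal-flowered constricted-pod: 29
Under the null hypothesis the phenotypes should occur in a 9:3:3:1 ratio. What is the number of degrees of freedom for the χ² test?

A goodness-of-fit test with 4 phenotype classes has df = 4 − 1 = 3.

3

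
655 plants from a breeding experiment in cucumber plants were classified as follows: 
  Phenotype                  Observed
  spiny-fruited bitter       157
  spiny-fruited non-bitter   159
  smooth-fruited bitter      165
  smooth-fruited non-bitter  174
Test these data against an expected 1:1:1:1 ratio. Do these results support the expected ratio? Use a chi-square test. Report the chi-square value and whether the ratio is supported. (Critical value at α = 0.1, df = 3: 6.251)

Total ratio parts = 4. Expected numbers out of 655:
  spiny-fruited bitter: 655 × 1/4 = 163.75
  spiny-fruited non-bitter: 655 × 1/4 = 163.75
  smooth-fruited bitter: 655 × 1/4 = 163.75
  smooth-fruited non-bitter: 655 × 1/4 = 163.75
χ² = Σ (O − E)² / E
  spiny-fruited bitter: (157 − 163.75)² / 163.75 = 0.2782
  spiny-fruited non-bitter: (159 − 163.75)² / 163.75 = 0.1378
  smooth-fruited bitter: (165 − 163.75)² / 163.75 = 0.0095
  smooth-fruited non-bitter: (174 − 163.75)² / 163.75 = 0.6416
χ² = 0.2782 + 0.1378 + 0.0095 + 0.6416 = 1.0671 ≈ 1.067
Degrees of freedom = 4 − 1 = 3; critical value at α = 0.1 is 6.251.
Since 1.067 < 6.251, we fail to reject the null hypothesis — the data are consistent with the 1:1:1:1 ratio.

1.067; consistent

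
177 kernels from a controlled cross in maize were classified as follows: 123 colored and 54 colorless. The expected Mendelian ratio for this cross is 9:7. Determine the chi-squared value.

12.611

The 9:7 ratio has 16 parts, so with N = 177 the expected counts are:
  colored: 177 × 9/16 = 99.5625
  colorless: 177 × 7/16 = 77.4375
χ² = Σ (O − E)² / E
  colored: (123 − 99.5625)² / 99.5625 = 5.5173
  colorless: (54 − 77.4375)² / 77.4375 = 7.0937
χ² = 5.5173 + 7.0937 = 12.611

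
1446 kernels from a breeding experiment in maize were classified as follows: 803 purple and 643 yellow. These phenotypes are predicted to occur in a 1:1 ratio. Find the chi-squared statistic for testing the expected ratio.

17.704

Expected counts for N = 1446 under a 1:1 ratio (total parts = 2):
  purple: 1446 × 1/2 = 723
  yellow: 1446 × 1/2 = 723
χ² = Σ (O − E)² / E
  purple: (803 − 723)² / 723 = 8.8520
  yellow: (643 − 723)² / 723 = 8.8520
χ² = 8.8520 + 8.8520 = 17.704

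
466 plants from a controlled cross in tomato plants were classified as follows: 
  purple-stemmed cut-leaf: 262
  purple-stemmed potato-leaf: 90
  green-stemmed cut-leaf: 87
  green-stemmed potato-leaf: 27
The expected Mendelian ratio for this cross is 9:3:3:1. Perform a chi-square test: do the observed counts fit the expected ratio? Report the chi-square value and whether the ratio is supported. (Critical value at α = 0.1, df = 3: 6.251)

0.236; consistent

Total ratio parts = 16. Expected numbers out of 466:
  purple-stemmed cut-leaf: 466 × 9/16 = 262.125
  purple-stemmed potato-leaf: 466 × 3/16 = 87.375
  green-stemmed cut-leaf: 466 × 3/16 = 87.375
  green-stemmed potato-leaf: 466 × 1/16 = 29.125
χ² = Σ (O − E)² / E
  purple-stemmed cut-leaf: (262 − 262.125)² / 262.125 = 0.0001
  purple-stemmed potato-leaf: (90 − 87.375)² / 87.375 = 0.0789
  green-stemmed cut-leaf: (87 − 87.375)² / 87.375 = 0.0016
  green-stemmed potato-leaf: (27 − 29.125)² / 29.125 = 0.1550
χ² = 0.0001 + 0.0789 + 0.0016 + 0.1550 = 0.2356 ≈ 0.236
Degrees of freedom = 4 − 1 = 3; critical value at α = 0.1 is 6.251.
Since 0.236 < 6.251, we fail to reject the null hypothesis — the data are consistent with the 9:3:3:1 ratio.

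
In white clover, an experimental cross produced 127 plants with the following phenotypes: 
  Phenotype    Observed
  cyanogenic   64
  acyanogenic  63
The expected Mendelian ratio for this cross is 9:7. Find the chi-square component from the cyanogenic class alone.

0.774

Expected counts for N = 127 under a 9:7 ratio (total parts = 16):
  cyanogenic: 127 × 9/16 = 71.4375
  acyanogenic: 127 × 7/16 = 55.5625
Contribution of cyanogenic: (64 − 71.4375)² / 71.4375 = 0.7743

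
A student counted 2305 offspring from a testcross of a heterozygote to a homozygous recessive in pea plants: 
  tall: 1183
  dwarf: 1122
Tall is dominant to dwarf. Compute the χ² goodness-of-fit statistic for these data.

A testcross of a heterozygote (Aa × aa) gives a 1:1 phenotypic ratio.
Expected counts for N = 2305 under a 1:1 ratio (total parts = 2):
  tall: 2305 × 1/2 = 1152.5
  dwarf: 2305 × 1/2 = 1152.5
χ² = Σ (O − E)² / E
  tall: (1183 − 1152.5)² / 1152.5 = 0.8072
  dwarf: (1122 − 1152.5)² / 1152.5 = 0.8072
χ² = 0.8072 + 0.8072 = 1.6144 ≈ 1.614

1.614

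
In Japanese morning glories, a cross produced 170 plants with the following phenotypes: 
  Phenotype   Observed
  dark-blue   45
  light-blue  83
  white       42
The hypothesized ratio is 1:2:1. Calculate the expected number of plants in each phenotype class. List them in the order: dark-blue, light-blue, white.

42.5, 85, 42.5

The 1:2:1 ratio has 4 parts, so with N = 170 the expected counts are:
  dark-blue: 170 × 1/4 = 42.5
  light-blue: 170 × 2/4 = 85
  white: 170 × 1/4 = 42.5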